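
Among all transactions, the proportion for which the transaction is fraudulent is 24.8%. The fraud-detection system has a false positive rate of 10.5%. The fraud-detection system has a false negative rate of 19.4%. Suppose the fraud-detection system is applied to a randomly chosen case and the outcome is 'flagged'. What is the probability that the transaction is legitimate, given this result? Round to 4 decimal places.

Write H for 'the transaction is fraudulent'. Prior odds H:¬H = 0.248/0.752 = 0.32979. For the 'flagged' outcome, the likelihood ratio is 0.806/0.105 = 7.6762.
Posterior odds = 0.32979 × 7.6762 = 2.5315, so P(H|E) = 2.5315/(1+2.5315) = 0.7168. Then P(¬H|E) = 1 − 0.7168 = 0.2832.

P(¬H | E) ≈ 0.2832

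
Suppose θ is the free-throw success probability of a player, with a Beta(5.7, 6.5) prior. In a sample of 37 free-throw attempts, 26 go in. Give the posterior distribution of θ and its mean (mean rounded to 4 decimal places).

Posterior: Beta(31.7, 17.5); mean ≈ 0.6443

The binomial likelihood is conjugate to the Beta prior: with 26 successes and 11 failures, the posterior is Beta(5.7+26, 6.5+11) = Beta(31.7, 17.5).
Posterior mean = α/(α+β) = 31.7/49.2 = 0.6443.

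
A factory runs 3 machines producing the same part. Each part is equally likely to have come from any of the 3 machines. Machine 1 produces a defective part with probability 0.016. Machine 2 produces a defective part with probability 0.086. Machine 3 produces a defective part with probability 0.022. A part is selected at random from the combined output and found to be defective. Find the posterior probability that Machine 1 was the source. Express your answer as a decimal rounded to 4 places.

Tabulate prior·likelihood by source: [1] prior 0.333333, lik 0.016, product 0.005333; [2] prior 0.333333, lik 0.086, product 0.02867; [3] prior 0.333333, lik 0.022, product 0.007333.
Normalizing constant = 0.041333; the posterior for Machine 1 is its product over the sum, 0.005333/0.041333 = 0.1290.

Posterior probability ≈ 0.1290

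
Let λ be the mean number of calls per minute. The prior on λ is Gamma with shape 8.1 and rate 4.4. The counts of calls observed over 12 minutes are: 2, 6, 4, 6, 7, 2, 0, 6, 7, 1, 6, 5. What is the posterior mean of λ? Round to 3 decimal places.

Posterior mean ≈ 3.665

The Poisson likelihood adds the total count to the shape and the number of exposure periods to the rate. Here ∑xᵢ = 52 and n = 12, so shape 8.1→60.1 and rate 4.4→16.4.
Posterior mean = shape/rate = 60.1/16.4 = 3.665.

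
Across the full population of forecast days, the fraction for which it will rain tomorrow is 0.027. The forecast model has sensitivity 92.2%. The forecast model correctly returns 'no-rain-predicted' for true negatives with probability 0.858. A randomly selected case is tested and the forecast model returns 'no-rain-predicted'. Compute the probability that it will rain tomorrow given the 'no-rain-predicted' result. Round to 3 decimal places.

Write H for 'it will rain tomorrow'. Prior odds H:¬H = 0.027/0.973 = 0.027749. For the 'no-rain-predicted' outcome, the likelihood ratio is 0.078/0.858 = 0.090909.
Posterior odds = 0.027749 × 0.090909 = 0.0025227, so P(H|E) = 0.0025227/(1+0.0025227) = 0.003.

P(H | E) ≈ 0.003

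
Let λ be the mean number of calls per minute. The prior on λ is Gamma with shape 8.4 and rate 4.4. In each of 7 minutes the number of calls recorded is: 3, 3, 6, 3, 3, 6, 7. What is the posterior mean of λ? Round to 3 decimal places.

Posterior mean ≈ 3.456

Total count ∑xᵢ = 31 over n = 7 minutes.
Gamma is conjugate to the Poisson likelihood: posterior is Gamma(shape = 8.4+31 = 39.4, rate = 4.4+7 = 11.4).
Posterior mean = shape/rate = 39.4/11.4 = 3.456.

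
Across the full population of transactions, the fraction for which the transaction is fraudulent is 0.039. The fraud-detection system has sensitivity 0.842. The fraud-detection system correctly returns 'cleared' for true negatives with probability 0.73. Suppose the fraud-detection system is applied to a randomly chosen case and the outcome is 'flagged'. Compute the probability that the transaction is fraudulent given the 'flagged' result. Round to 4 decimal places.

Let H be the event that the transaction is fraudulent. P(H) = 0.039, so P(¬H) = 0.961. With E the 'flagged' result, P(E|H) = 0.842 and P(E|¬H) = 0.27.
P(E) = 0.842·0.039 + 0.27·0.961 = 0.032838 + 0.25947 = 0.29231.
By Bayes' theorem, P(H|E) = 0.032838 / 0.29231 = 0.1123.

P(H | E) ≈ 0.1123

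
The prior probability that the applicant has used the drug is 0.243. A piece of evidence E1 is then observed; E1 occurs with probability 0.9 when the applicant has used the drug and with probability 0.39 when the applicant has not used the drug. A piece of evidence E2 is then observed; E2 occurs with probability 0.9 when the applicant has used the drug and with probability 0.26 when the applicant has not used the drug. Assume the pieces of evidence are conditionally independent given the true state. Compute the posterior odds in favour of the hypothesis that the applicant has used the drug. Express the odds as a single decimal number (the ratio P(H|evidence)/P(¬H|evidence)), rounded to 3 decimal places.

Posterior odds ≈ 2.564

Prior odds = 0.243/(1−0.243) = 0.32100.
Likelihood ratio for E1 = 0.9/0.39 = 2.3077.
Likelihood ratio for E2 = 0.9/0.26 = 3.4615.
Posterior odds = prior odds × LR₁ × LR₂ = 2.5642.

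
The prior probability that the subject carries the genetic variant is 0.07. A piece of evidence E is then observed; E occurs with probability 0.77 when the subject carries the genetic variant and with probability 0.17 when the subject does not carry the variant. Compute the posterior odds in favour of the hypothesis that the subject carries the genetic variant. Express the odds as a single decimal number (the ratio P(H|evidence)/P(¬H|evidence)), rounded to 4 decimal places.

Posterior odds ≈ 0.3409

Prior odds = 0.07/(1−0.07) = 0.075269. In log-odds, ln(0.075269) = -2.5867.
Add log likelihood ratio: ln(4.5294) = 1.5106.
Posterior log-odds = -1.0761, so posterior odds = exp(-1.0761) = 0.34092.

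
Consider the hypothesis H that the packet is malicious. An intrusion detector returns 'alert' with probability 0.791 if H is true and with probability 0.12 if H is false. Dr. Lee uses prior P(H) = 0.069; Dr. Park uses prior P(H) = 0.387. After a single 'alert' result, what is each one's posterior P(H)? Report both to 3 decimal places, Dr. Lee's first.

P('+'|H) = 0.791, P('+'|¬H) = 0.12.
Dr. Lee: numerator 0.791·0.069 = 0.054579; evidence = 0.054579+0.12·0.931 = 0.16630; posterior = 0.328.
Dr. Park: numerator 0.791·0.387 = 0.30612; evidence = 0.30612+0.12·0.613 = 0.37968; posterior = 0.806.

Dr. Lee: 0.328; Dr. Park: 0.806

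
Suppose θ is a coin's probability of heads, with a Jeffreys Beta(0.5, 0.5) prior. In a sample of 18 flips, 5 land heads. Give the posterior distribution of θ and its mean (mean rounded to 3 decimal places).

Posterior: Beta(5.5, 13.5); mean ≈ 0.289

The binomial likelihood is conjugate to the Beta prior: with 5 successes and 13 failures, the posterior is Beta(0.5+5, 0.5+13) = Beta(5.5, 13.5).
E[θ | data] = 5.5/(5.5+13.5) = 0.289.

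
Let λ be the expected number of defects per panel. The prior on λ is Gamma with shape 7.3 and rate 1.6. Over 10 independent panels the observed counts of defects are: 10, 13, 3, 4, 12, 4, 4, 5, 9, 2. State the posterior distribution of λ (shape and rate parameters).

Posterior: Gamma(shape=73.3, rate=11.6)

The Poisson likelihood adds the total count to the shape and the number of exposure periods to the rate. Here ∑xᵢ = 66 and n = 10, so shape 7.3→73.3 and rate 1.6→11.6.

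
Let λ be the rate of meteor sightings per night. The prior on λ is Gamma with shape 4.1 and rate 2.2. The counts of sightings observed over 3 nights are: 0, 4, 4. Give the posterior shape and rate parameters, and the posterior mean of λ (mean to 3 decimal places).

The Poisson likelihood adds the total count to the shape and the number of exposure periods to the rate. Here ∑xᵢ = 8 and n = 3, so shape 4.1→12.1 and rate 2.2→5.2.
Posterior mean = shape/rate = 12.1/5.2 = 2.327.

Posterior: Gamma(shape=12.1, rate=5.2); mean ≈ 2.327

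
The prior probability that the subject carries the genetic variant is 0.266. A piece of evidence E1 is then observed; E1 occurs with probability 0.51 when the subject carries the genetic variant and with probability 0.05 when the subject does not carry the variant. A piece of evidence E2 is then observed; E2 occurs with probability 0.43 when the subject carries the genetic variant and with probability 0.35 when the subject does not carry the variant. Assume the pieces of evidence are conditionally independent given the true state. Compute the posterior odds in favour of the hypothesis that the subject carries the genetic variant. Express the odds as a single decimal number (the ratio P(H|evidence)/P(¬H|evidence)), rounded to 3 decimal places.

Posterior odds ≈ 4.541

Prior odds = 0.266/(1−0.266) = 0.36240. In log-odds, ln(0.36240) = -1.0150.
Add log likelihood ratios: ln(10.200) + ln(1.2286) = 2.5282.
Posterior log-odds = 1.5132, so posterior odds = exp(1.5132) = 4.5414.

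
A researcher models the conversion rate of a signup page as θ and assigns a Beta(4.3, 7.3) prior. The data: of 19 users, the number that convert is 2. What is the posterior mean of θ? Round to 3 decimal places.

Posterior mean ≈ 0.206

The binomial likelihood is conjugate to the Beta prior: with 2 successes and 17 failures, the posterior is Beta(4.3+2, 7.3+17) = Beta(6.3, 24.3).
E[θ | data] = 6.3/(6.3+24.3) = 0.206.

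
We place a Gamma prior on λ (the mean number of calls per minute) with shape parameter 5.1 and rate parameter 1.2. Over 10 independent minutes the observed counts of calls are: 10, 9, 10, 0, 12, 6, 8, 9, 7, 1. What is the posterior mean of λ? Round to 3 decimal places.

Total count ∑xᵢ = 72 over n = 10 minutes.
Gamma is conjugate to the Poisson likelihood: posterior is Gamma(shape = 5.1+72 = 77.1, rate = 1.2+10 = 11.2).
Posterior mean = shape/rate = 77.1/11.2 = 6.884.

Posterior mean ≈ 6.884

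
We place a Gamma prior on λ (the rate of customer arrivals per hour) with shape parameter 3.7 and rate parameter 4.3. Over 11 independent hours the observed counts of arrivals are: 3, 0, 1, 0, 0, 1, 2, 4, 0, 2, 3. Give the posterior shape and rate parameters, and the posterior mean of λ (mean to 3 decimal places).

Total count ∑xᵢ = 16 over n = 11 hours.
Gamma is conjugate to the Poisson likelihood: posterior is Gamma(shape = 3.7+16 = 19.7, rate = 4.3+11 = 15.3).
Posterior mean = shape/rate = 19.7/15.3 = 1.288.

Posterior: Gamma(shape=19.7, rate=15.3); mean ≈ 1.288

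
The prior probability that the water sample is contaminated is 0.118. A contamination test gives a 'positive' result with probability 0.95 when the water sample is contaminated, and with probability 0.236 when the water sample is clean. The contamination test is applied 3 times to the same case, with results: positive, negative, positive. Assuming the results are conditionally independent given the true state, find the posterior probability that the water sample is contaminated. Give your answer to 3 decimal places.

Posterior P(H) ≈ 0.124

With H the event that the water sample is contaminated, the joint likelihood of the observed sequence is P(data|H) = 0.95·0.05·0.95 = 0.045125 and P(data|¬H) = 0.236·0.764·0.236 = 0.042552.
Bayes: P(H|data) = 0.118·0.045125 / (0.118·0.045125 + 0.882·0.042552) = 0.0053247/0.042855 = 0.1242.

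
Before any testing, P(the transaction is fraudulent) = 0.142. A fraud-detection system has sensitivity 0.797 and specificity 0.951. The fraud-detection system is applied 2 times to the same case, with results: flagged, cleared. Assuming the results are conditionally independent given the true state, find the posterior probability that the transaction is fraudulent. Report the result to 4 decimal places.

Posterior P(H) ≈ 0.3649

Let H be the event that the transaction is fraudulent; start with P(H) = 0.142. P('flagged'|H) = 0.797, P('flagged'|¬H) = 0.049.
Update on result 1 ('flagged'): P(H) ← 0.797·0.1420 / (0.797·0.1420 + 0.049·0.8580) = 0.11317/0.15522 = 0.7291.
Update on result 2 ('cleared'): P(H) ← 0.203·0.7291 / (0.203·0.7291 + 0.951·0.2709) = 0.14802/0.40560 = 0.3649.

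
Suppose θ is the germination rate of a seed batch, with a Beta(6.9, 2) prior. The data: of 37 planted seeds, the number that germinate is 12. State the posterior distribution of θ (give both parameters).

Observing 12 successes and 25 failures updates Beta(6.9, 2) by adding the success and failure counts to the two shape parameters: α = 6.9+12 = 18.9, β = 2+25 = 27.

Posterior: Beta(18.9, 27)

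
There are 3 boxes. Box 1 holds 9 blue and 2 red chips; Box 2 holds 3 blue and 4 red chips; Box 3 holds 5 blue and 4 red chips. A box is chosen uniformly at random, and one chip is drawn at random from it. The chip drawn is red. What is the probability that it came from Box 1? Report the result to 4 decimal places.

Tabulate prior·likelihood by source: [1] prior 0.333333, lik 0.1818, product 0.06061; [2] prior 0.333333, lik 0.5714, product 0.1905; [3] prior 0.333333, lik 0.4444, product 0.1481.
Normalizing constant = 0.39923; the posterior for Box 1 is its product over the sum, 0.06061/0.39923 = 0.1518.

Posterior probability ≈ 0.1518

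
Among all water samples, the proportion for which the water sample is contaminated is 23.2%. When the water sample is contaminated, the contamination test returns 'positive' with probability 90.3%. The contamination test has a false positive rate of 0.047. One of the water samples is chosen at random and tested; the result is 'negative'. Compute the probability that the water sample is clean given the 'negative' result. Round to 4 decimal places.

Let H be the event that the water sample is contaminated. P(H) = 0.232, so P(¬H) = 0.768. With E the 'negative' result, P(E|H) = 0.097 and P(E|¬H) = 0.953.
P(E) = 0.097·0.232 + 0.953·0.768 = 0.022504 + 0.73190 = 0.75441.
By Bayes' theorem, P(H|E) = 0.022504 / 0.75441 = 0.0298. Hence P(¬H|E) = 1 − 0.0298 = 0.9702.

P(¬H | E) ≈ 0.9702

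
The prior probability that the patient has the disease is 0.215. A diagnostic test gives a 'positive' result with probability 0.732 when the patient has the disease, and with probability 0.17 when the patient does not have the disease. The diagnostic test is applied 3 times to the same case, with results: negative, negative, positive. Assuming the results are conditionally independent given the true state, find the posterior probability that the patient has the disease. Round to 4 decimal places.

Posterior P(H) ≈ 0.1095

With H the event that the patient has the disease, the joint likelihood of the observed sequence is P(data|H) = 0.268·0.268·0.732 = 0.052575 and P(data|¬H) = 0.83·0.83·0.17 = 0.11711.
Bayes: P(H|data) = 0.215·0.052575 / (0.215·0.052575 + 0.785·0.11711) = 0.011304/0.10324 = 0.1095.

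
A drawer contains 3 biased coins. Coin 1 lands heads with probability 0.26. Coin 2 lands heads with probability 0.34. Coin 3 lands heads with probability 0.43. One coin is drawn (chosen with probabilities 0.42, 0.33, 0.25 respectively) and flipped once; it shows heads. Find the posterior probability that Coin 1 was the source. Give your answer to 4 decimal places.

Tabulate prior·likelihood by source: [1] prior 0.42, lik 0.26, product 0.1092; [2] prior 0.33, lik 0.34, product 0.1122; [3] prior 0.25, lik 0.43, product 0.1075.
Normalizing constant = 0.32890; the posterior for Coin 1 is its product over the sum, 0.1092/0.32890 = 0.3320.

Posterior probability ≈ 0.3320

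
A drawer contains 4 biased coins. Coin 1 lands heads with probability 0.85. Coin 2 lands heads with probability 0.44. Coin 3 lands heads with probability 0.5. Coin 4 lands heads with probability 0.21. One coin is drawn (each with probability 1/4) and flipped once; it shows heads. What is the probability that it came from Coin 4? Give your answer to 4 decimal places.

P(heads|C1) = 0.85; P(heads|C2) = 0.44; P(heads|C3) = 0.5; P(heads|C4) = 0.21.
Prior × likelihood for each source: 0.25·0.85=0.2125, 0.25·0.44=0.1100, 0.25·0.5=0.1250, 0.25·0.21=0.05250. Summing gives P(heads) = 0.50000.
P(Coin 4 | heads) = 0.05250 / 0.50000 = 0.1050.

Posterior probability ≈ 0.1050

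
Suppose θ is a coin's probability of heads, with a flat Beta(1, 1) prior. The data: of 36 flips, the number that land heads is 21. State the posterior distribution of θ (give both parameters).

Observing 21 successes and 15 failures updates Beta(1, 1) by adding the success and failure counts to the two shape parameters: α = 1+21 = 22, β = 1+15 = 16.

Posterior: Beta(22, 16)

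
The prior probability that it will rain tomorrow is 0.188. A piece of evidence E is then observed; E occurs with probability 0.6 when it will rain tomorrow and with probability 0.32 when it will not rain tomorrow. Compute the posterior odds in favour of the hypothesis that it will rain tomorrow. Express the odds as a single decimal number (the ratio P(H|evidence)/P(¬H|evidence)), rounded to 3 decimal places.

Posterior odds ≈ 0.434

Prior odds = 0.188/(1−0.188) = 0.23153.
Likelihood ratio for E = 0.6/0.32 = 1.8750.
Posterior odds = prior odds × LR = 0.43411.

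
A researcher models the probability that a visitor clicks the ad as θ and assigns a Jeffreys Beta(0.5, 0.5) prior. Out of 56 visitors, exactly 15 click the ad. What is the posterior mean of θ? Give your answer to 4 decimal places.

Posterior mean ≈ 0.2719

Observing 15 successes and 41 failures updates Beta(0.5, 0.5) by adding the success and failure counts to the two shape parameters: α = 0.5+15 = 15.5, β = 0.5+41 = 41.5.
E[θ | data] = 15.5/(15.5+41.5) = 0.2719.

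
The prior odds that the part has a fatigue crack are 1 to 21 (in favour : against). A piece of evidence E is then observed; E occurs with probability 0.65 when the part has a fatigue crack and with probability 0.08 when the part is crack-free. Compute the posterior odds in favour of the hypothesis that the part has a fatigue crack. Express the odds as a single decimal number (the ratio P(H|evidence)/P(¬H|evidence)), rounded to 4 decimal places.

Posterior odds ≈ 0.3869

Prior odds = 1/21 = 0.047619.
Likelihood ratio for E = 0.65/0.08 = 8.1250.
Posterior odds = prior odds × LR = 0.38690.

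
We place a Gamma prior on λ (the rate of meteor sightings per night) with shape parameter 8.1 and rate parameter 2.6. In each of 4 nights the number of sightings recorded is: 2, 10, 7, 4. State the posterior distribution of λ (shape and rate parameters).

Total count ∑xᵢ = 23 over n = 4 nights.
Gamma is conjugate to the Poisson likelihood: posterior is Gamma(shape = 8.1+23 = 31.1, rate = 2.6+4 = 6.6).

Posterior: Gamma(shape=31.1, rate=6.6)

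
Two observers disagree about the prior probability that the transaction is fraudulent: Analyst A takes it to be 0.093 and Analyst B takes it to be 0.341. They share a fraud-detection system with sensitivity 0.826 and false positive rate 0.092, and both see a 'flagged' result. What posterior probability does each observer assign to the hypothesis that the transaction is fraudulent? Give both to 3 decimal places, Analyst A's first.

Analyst A: 0.479; Analyst B: 0.823

The likelihood ratio for a 'flagged' result is 0.826/0.092 = 8.9783.
Analyst A: prior odds 0.093/0.907 = 0.10254; posterior odds 0.92059; posterior probability 0.479.
Analyst B: prior odds 0.341/0.659 = 0.51745; posterior odds 4.6458; posterior probability 0.823.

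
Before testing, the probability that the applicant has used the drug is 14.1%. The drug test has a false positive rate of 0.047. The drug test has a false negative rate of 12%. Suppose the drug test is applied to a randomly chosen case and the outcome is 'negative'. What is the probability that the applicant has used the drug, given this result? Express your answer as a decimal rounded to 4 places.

P(H | E) ≈ 0.0203

Write H for 'the applicant has used the drug'. Prior odds H:¬H = 0.141/0.859 = 0.16414. For the 'negative' outcome, the likelihood ratio is 0.12/0.953 = 0.12592.
Posterior odds = 0.16414 × 0.12592 = 0.020669, so P(H|E) = 0.020669/(1+0.020669) = 0.0203.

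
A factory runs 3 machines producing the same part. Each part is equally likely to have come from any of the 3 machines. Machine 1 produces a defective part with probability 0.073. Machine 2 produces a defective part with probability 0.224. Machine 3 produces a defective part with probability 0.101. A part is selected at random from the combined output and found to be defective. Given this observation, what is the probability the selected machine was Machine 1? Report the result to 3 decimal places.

Posterior probability ≈ 0.183

Tabulate prior·likelihood by source: [1] prior 0.333333, lik 0.073, product 0.02433; [2] prior 0.333333, lik 0.224, product 0.07467; [3] prior 0.333333, lik 0.101, product 0.03367.
Normalizing constant = 0.13267; the posterior for Machine 1 is its product over the sum, 0.02433/0.13267 = 0.183.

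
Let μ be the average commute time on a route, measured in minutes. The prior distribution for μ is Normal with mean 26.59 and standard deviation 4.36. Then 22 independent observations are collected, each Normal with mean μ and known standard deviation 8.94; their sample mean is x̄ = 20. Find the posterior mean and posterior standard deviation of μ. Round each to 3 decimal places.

With known σ, the Normal prior is conjugate. Weight on the data is w = (n/σ²)/(n/σ² + 1/τ₀²) = 0.275263/(0.275263+0.0526050) = 0.83955.
Posterior mean = w·x̄ + (1−w)·μ₀ = 0.83955·20 + 0.16045·26.59 = 21.057. Posterior variance = 1/(0.275263+0.0526050) = 3.05001, so SD = 1.746.

Posterior mean ≈ 21.057; posterior SD ≈ 1.746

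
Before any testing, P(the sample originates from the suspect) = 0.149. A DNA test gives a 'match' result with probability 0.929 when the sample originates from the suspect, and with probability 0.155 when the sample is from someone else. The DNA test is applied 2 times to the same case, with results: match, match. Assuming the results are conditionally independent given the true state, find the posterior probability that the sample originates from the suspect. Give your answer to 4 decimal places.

Posterior P(H) ≈ 0.8628

With H the event that the sample originates from the suspect, the joint likelihood of the observed sequence is P(data|H) = 0.929·0.929 = 0.86304 and P(data|¬H) = 0.155·0.155 = 0.024025.
Bayes: P(H|data) = 0.149·0.86304 / (0.149·0.86304 + 0.851·0.024025) = 0.12859/0.14904 = 0.8628.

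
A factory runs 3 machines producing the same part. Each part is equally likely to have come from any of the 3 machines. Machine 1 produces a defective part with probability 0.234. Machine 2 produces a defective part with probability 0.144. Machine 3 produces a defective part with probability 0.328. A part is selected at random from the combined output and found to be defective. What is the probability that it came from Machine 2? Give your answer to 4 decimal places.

P(defective|M1) = 0.234; P(defective|M2) = 0.144; P(defective|M3) = 0.328.
Prior × likelihood for each source: 0.333333·0.234=0.07800, 0.333333·0.144=0.04800, 0.333333·0.328=0.1093. Summing gives P(defective) = 0.23533.
P(Machine 2 | defective) = 0.04800 / 0.23533 = 0.2040.

Posterior probability ≈ 0.2040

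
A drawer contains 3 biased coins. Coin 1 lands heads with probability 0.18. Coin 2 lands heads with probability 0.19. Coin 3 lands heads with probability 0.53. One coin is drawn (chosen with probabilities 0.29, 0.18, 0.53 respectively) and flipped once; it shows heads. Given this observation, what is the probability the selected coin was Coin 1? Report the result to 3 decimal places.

Posterior probability ≈ 0.142

Tabulate prior·likelihood by source: [1] prior 0.29, lik 0.18, product 0.05220; [2] prior 0.18, lik 0.19, product 0.03420; [3] prior 0.53, lik 0.53, product 0.2809.
Normalizing constant = 0.36730; the posterior for Coin 1 is its product over the sum, 0.05220/0.36730 = 0.142.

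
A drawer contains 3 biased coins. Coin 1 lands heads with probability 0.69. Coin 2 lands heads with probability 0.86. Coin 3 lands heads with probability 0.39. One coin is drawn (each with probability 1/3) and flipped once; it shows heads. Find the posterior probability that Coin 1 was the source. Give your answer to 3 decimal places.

Posterior probability ≈ 0.356

Tabulate prior·likelihood by source: [1] prior 0.333333, lik 0.69, product 0.2300; [2] prior 0.333333, lik 0.86, product 0.2867; [3] prior 0.333333, lik 0.39, product 0.1300.
Normalizing constant = 0.64667; the posterior for Coin 1 is its product over the sum, 0.2300/0.64667 = 0.356.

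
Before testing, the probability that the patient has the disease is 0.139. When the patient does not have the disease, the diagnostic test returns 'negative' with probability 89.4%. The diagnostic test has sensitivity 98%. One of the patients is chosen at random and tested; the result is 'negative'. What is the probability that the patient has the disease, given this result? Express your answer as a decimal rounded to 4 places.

Write H for 'the patient has the disease'. Prior odds H:¬H = 0.139/0.861 = 0.16144. For the 'negative' outcome, the likelihood ratio is 0.02/0.894 = 0.022371.
Posterior odds = 0.16144 × 0.022371 = 0.0036116, so P(H|E) = 0.0036116/(1+0.0036116) = 0.0036.

P(H | E) ≈ 0.0036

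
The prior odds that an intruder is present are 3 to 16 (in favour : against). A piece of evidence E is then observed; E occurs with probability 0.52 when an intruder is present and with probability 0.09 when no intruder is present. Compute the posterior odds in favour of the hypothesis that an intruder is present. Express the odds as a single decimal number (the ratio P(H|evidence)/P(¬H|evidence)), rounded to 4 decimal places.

Posterior odds ≈ 1.0833

Prior odds = 3/16 = 0.18750. In log-odds, ln(0.18750) = -1.6740.
Add log likelihood ratio: ln(5.7778) = 1.7540.
Posterior log-odds = 0.080043, so posterior odds = exp(0.080043) = 1.0833.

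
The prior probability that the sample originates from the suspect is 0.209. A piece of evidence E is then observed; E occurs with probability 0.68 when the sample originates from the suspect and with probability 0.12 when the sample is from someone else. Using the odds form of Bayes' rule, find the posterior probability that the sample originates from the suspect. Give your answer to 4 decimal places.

Prior odds = 0.209/(1−0.209) = 0.26422. In log-odds, ln(0.26422) = -1.3310.
Add log likelihood ratio: ln(5.6667) = 1.7346.
Posterior log-odds = 0.40364, so posterior odds = exp(0.40364) = 1.4973. Converting, P(H|E) = 1.4973/2.4973 = 0.5996.

Posterior probability ≈ 0.5996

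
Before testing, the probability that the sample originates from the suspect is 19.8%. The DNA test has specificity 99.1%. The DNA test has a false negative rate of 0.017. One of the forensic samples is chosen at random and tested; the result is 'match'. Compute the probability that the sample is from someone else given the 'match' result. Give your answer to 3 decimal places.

Write H for 'the sample originates from the suspect'. Prior odds H:¬H = 0.198/0.802 = 0.24688. For the 'match' outcome, the likelihood ratio is 0.983/0.009 = 109.22.
Posterior odds = 0.24688 × 109.22 = 26.965, so P(H|E) = 26.965/(1+26.965) = 0.964. Then P(¬H|E) = 1 − 0.964 = 0.036.

P(¬H | E) ≈ 0.036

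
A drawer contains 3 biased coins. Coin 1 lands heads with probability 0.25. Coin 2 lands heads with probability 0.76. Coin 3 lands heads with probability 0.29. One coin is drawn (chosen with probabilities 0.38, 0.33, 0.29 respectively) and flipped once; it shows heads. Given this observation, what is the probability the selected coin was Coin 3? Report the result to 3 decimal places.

P(heads|C1) = 0.25; P(heads|C2) = 0.76; P(heads|C3) = 0.29.
Prior × likelihood for each source: 0.38·0.25=0.09500, 0.33·0.76=0.2508, 0.29·0.29=0.08410. Summing gives P(heads) = 0.42990.
P(Coin 3 | heads) = 0.08410 / 0.42990 = 0.196.

Posterior probability ≈ 0.196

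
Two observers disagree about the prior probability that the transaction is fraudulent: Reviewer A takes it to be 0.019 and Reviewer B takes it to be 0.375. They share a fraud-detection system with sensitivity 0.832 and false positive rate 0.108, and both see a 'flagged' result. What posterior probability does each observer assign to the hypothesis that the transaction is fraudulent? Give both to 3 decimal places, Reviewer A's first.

The likelihood ratio for a 'flagged' result is 0.832/0.108 = 7.7037.
Reviewer A: prior odds 0.019/0.981 = 0.019368; posterior odds 0.14921; posterior probability 0.130.
Reviewer B: prior odds 0.375/0.625 = 0.60000; posterior odds 4.6222; posterior probability 0.822.

Reviewer A: 0.130; Reviewer B: 0.822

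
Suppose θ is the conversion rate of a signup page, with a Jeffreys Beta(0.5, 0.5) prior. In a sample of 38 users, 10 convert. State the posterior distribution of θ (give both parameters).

Posterior: Beta(10.5, 28.5)

Observing 10 successes and 28 failures updates Beta(0.5, 0.5) by adding the success and failure counts to the two shape parameters: α = 0.5+10 = 10.5, β = 0.5+28 = 28.5.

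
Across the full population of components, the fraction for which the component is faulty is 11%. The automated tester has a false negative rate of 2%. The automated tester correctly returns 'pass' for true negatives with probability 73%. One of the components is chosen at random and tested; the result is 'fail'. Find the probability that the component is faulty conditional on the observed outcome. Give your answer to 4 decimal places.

Let H be the event that the component is faulty. P(H) = 0.11, so P(¬H) = 0.89. With E the 'fail' result, P(E|H) = 0.98 and P(E|¬H) = 0.27.
P(E) = 0.98·0.11 + 0.27·0.89 = 0.10780 + 0.24030 = 0.34810.
By Bayes' theorem, P(H|E) = 0.10780 / 0.34810 = 0.3097.

P(H | E) ≈ 0.3097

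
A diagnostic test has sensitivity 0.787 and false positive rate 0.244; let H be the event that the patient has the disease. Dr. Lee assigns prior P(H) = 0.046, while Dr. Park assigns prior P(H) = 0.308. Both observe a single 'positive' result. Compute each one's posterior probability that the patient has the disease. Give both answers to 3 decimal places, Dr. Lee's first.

P('+'|H) = 0.787, P('+'|¬H) = 0.244.
Dr. Lee: numerator 0.787·0.046 = 0.036202; evidence = 0.036202+0.244·0.954 = 0.26898; posterior = 0.135.
Dr. Park: numerator 0.787·0.308 = 0.24240; evidence = 0.24240+0.244·0.692 = 0.41124; posterior = 0.589.

Dr. Lee: 0.135; Dr. Park: 0.589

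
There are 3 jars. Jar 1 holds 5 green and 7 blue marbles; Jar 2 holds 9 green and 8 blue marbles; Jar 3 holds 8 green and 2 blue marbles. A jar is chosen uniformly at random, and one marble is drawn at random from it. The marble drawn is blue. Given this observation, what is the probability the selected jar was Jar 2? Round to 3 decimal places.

Posterior probability ≈ 0.375

P(blue|Jar 1) = 0.5833; P(blue|Jar 2) = 0.4706; P(blue|Jar 3) = 0.2.
Prior × likelihood for each source: 0.333333·0.5833=0.1944, 0.333333·0.4706=0.1569, 0.333333·0.2=0.06667. Summing gives P(blue) = 0.41797.
P(Jar 2 | blue) = 0.1569 / 0.41797 = 0.375.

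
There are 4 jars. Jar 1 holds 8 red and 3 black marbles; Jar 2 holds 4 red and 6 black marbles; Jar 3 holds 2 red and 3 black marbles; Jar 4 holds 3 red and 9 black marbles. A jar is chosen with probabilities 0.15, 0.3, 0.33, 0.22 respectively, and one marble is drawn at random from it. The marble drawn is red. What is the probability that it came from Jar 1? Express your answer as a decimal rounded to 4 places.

Posterior probability ≈ 0.2622

P(red|Jar 1) = 0.7273; P(red|Jar 2) = 0.4; P(red|Jar 3) = 0.4; P(red|Jar 4) = 0.25.
Prior × likelihood for each source: 0.15·0.7273=0.1091, 0.3·0.4=0.1200, 0.33·0.4=0.1320, 0.22·0.25=0.05500. Summing gives P(red) = 0.41609.
P(Jar 1 | red) = 0.1091 / 0.41609 = 0.2622.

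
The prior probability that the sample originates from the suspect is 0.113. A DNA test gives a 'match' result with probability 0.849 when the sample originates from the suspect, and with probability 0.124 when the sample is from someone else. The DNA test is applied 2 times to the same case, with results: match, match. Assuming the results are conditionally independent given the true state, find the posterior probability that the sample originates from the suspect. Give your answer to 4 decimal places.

Posterior P(H) ≈ 0.8566

Let H be the event that the sample originates from the suspect; start with P(H) = 0.113. P('match'|H) = 0.849, P('match'|¬H) = 0.124.
Update on result 1 ('match'): P(H) ← 0.849·0.1130 / (0.849·0.1130 + 0.124·0.8870) = 0.095937/0.20592 = 0.4659.
Update on result 2 ('match'): P(H) ← 0.849·0.4659 / (0.849·0.4659 + 0.124·0.5341) = 0.39553/0.46177 = 0.8566.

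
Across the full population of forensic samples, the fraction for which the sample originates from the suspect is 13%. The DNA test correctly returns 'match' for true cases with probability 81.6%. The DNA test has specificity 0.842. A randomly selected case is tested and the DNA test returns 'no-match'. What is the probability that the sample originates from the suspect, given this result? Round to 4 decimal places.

P(H | E) ≈ 0.0316

Let H be the event that the sample originates from the suspect. P(H) = 0.13, so P(¬H) = 0.87. With E the 'no-match' result, P(E|H) = 0.184 and P(E|¬H) = 0.842.
P(E) = 0.184·0.13 + 0.842·0.87 = 0.023920 + 0.73254 = 0.75646.
By Bayes' theorem, P(H|E) = 0.023920 / 0.75646 = 0.0316.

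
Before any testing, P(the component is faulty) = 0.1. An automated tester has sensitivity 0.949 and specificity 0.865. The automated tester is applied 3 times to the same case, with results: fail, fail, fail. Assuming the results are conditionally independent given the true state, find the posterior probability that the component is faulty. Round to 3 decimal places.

With H the event that the component is faulty, the joint likelihood of the observed sequence is P(data|H) = 0.949·0.949·0.949 = 0.85467 and P(data|¬H) = 0.135·0.135·0.135 = 0.0024604.
Bayes: P(H|data) = 0.1·0.85467 / (0.1·0.85467 + 0.9·0.0024604) = 0.085467/0.087681 = 0.9747.

Posterior P(H) ≈ 0.975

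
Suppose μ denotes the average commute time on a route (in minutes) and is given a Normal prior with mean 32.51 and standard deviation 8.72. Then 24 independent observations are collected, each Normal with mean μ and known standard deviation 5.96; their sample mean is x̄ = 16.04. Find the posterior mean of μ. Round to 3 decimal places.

Prior precision 1/τ₀² = 1/8.72² = 0.0131512; data precision n/σ² = 24/5.96² = 0.675645.
Posterior precision = 0.0131512 + 0.675645 = 0.688796.
Posterior mean = (0.0131512·32.51 + 0.675645·16.04) / 0.688796 = 16.354.

Posterior mean ≈ 16.354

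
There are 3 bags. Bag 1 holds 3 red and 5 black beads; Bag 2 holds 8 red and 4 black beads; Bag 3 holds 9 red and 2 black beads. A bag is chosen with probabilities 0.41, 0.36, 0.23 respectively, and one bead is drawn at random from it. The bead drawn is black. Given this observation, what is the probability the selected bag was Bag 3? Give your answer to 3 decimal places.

Tabulate prior·likelihood by source: [1] prior 0.41, lik 0.625, product 0.2562; [2] prior 0.36, lik 0.3333, product 0.1200; [3] prior 0.23, lik 0.1818, product 0.04182.
Normalizing constant = 0.41807; the posterior for Bag 3 is its product over the sum, 0.04182/0.41807 = 0.100.

Posterior probability ≈ 0.100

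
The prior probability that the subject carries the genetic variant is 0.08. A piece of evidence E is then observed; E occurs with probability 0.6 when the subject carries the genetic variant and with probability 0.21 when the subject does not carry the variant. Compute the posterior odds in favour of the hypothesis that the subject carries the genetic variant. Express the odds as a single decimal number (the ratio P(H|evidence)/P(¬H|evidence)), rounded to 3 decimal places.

Posterior odds ≈ 0.248

Prior odds = 0.08/(1−0.08) = 0.086957. In log-odds, ln(0.086957) = -2.4423.
Add log likelihood ratio: ln(2.8571) = 1.0498.
Posterior log-odds = -1.3925, so posterior odds = exp(-1.3925) = 0.24845.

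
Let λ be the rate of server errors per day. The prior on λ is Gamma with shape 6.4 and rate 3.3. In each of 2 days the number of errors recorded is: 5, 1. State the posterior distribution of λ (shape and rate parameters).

Posterior: Gamma(shape=12.4, rate=5.3)

The Poisson likelihood adds the total count to the shape and the number of exposure periods to the rate. Here ∑xᵢ = 6 and n = 2, so shape 6.4→12.4 and rate 3.3→5.3.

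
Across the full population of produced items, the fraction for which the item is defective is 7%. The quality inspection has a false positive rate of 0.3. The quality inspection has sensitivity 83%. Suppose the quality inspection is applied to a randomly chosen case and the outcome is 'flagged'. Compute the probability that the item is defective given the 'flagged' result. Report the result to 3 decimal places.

P(H | E) ≈ 0.172

Let H be the event that the item is defective. P(H) = 0.07, so P(¬H) = 0.93. With E the 'flagged' result, P(E|H) = 0.83 and P(E|¬H) = 0.3.
P(E) = 0.83·0.07 + 0.3·0.93 = 0.058100 + 0.27900 = 0.33710.
By Bayes' theorem, P(H|E) = 0.058100 / 0.33710 = 0.172.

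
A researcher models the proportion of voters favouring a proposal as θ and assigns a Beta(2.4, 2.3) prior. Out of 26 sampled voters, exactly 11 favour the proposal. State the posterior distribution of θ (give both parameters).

Observing 11 successes and 15 failures updates Beta(2.4, 2.3) by adding the success and failure counts to the two shape parameters: α = 2.4+11 = 13.4, β = 2.3+15 = 17.3.

Posterior: Beta(13.4, 17.3)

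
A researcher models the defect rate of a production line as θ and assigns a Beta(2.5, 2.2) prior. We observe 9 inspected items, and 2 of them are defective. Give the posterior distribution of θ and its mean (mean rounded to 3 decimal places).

Posterior: Beta(4.5, 9.2); mean ≈ 0.328

The binomial likelihood is conjugate to the Beta prior: with 2 successes and 7 failures, the posterior is Beta(2.5+2, 2.2+7) = Beta(4.5, 9.2).
E[θ | data] = 4.5/(4.5+9.2) = 0.328.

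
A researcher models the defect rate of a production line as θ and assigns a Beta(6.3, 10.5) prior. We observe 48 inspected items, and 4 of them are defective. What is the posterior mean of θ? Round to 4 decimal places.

Posterior mean ≈ 0.1590

Observing 4 successes and 44 failures updates Beta(6.3, 10.5) by adding the success and failure counts to the two shape parameters: α = 6.3+4 = 10.3, β = 10.5+44 = 54.5.
Posterior mean = α/(α+β) = 10.3/64.8 = 0.1590.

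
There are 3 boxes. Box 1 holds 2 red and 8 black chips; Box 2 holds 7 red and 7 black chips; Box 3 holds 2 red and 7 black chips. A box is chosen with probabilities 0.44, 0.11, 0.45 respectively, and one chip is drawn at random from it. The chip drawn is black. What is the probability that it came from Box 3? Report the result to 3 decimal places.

Posterior probability ≈ 0.462

P(black|Box 1) = 0.8; P(black|Box 2) = 0.5; P(black|Box 3) = 0.7778.
Prior × likelihood for each source: 0.44·0.8=0.3520, 0.11·0.5=0.05500, 0.45·0.7778=0.3500. Summing gives P(black) = 0.75700.
P(Box 3 | black) = 0.3500 / 0.75700 = 0.462.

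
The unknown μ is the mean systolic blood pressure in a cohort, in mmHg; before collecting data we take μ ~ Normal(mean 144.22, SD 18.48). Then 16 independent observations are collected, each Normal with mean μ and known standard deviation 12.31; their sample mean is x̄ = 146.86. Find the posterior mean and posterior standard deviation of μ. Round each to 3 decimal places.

With known σ, the Normal prior is conjugate. Weight on the data is w = (n/σ²)/(n/σ² + 1/τ₀²) = 0.105585/(0.105585+0.00292817) = 0.97302.
Posterior mean = w·x̄ + (1−w)·μ₀ = 0.97302·146.86 + 0.026984·144.22 = 146.789. Posterior variance = 1/(0.105585+0.00292817) = 9.21544, so SD = 3.036.

Posterior mean ≈ 146.789; posterior SD ≈ 3.036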